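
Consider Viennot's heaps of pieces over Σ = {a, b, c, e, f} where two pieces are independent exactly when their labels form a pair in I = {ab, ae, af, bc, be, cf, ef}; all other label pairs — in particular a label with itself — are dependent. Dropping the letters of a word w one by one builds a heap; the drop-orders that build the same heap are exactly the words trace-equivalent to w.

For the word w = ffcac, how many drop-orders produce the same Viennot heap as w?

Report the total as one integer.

10

drop 0:f onto floor
drop 1:f onto {0:f}
drop 2:c onto floor
drop 3:a onto {2:c}
drop 4:c onto {3:a}
ground layer = {0:f, 2:c}
drop-orders for the pieces not yet dropped (sum over which currently-grounded one goes next):
  1 to go: {1} 1  {4} 1
  2 to go: {0,1} 1  {1,4} 2  {3,4} 1
  3 to go: {0,1,4} 3  {1,3,4} 3  {2,3,4} 1
  if 0:f drops first: 4 orders
  if 2:c drops first: 6 orders
heap linearizations: 10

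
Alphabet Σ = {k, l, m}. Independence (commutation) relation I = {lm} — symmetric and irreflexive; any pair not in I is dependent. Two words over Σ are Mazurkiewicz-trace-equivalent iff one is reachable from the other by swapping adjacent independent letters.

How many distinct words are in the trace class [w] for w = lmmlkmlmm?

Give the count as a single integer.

#0=l has no predecessor
#1=m has no predecessor
#2=m depends on [1:m]
#3=l depends on [0:l]
#4=k depends on [2:m, 3:l]
#5=m depends on [4:k]
#6=l depends on [4:k]
#7=m depends on [5:m]
#8=m depends on [7:m]
sources: [0:l, 1:m]
N(rest) = Σ N(rest − s) over sources s of rest; N(one piece) = 1:
  size 1 → [6]=1  [8]=1
  size 2 → [6,8]=2  [7,8]=1
  size 3 → [5,7,8]=1  [6,7,8]=3
  size 4 → [5,6,7,8]=4
  size 5 → [4,5,6,7,8]=4
  size 6 → [2,4,5,6,7,8]=4  [3,4,5,6,7,8]=4
  size 7 → [0,3,4,5,6,7,8]=4  [1,2,4,5,6,7,8]=4  [2,3,4,5,6,7,8]=8
  first=0(l) contributes 12
  first=1(m) contributes 12
|[w]| = 24

24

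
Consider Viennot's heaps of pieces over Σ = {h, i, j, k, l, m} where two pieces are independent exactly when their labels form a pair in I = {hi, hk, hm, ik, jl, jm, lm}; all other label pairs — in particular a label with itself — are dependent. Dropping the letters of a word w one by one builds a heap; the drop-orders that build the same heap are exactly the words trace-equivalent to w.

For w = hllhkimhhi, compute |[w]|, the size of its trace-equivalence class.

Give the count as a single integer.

#0=h has no predecessor
#1=l depends on [0:h]
#2=l depends on [1:l]
#3=h depends on [2:l]
#4=k depends on [2:l]
#5=i depends on [2:l]
#6=m depends on [4:k, 5:i]
#7=h depends on [3:h]
#8=h depends on [7:h]
#9=i depends on [6:m]
sources: [0:h]
N(rest) = Σ N(rest − s) over sources s of rest; N(one piece) = 1:
  size 1 → [8]=1  [9]=1
  size 2 → [6,9]=1  [7,8]=1  [8,9]=2
  size 3 → [3,7,8]=1  [4,6,9]=1  [5,6,9]=1  [6,8,9]=3  [7,8,9]=3
  size 4 → [3,7,8,9]=4  [4,5,6,9]=2  [4,6,8,9]=4  [5,6,8,9]=4  [6,7,8,9]=6
  size 5 → [3,6,7,8,9]=10  [4,5,6,8,9]=10  [4,6,7,8,9]=10  [5,6,7,8,9]=10
  size 6 → [3,4,6,7,8,9]=20  [3,5,6,7,8,9]=20  [4,5,6,7,8,9]=30
  size 7 → [3,4,5,6,7,8,9]=70
  size 8 → [2,3,4,5,6,7,8,9]=70
  first=0(h) contributes 70

70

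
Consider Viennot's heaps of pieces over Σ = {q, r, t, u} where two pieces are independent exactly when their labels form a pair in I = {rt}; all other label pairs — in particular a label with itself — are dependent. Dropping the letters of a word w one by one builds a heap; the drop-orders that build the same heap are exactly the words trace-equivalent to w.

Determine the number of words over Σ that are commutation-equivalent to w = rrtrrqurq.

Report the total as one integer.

#0=r has no predecessor
#1=r depends on [0:r]
#2=t has no predecessor
#3=r depends on [1:r]
#4=r depends on [3:r]
#5=q depends on [2:t, 4:r]
#6=u depends on [5:q]
#7=r depends on [6:u]
#8=q depends on [7:r]
sources: [0:r, 2:t]
N(rest) = Σ N(rest − s) over sources s of rest; N(one piece) = 1:
  size 1 → [8]=1
  size 2 → [7,8]=1
  size 3 → [6,7,8]=1
  size 4 → [5,6,7,8]=1
  size 5 → [2,5,6,7,8]=1  [4,5,6,7,8]=1
  size 6 → [2,4,5,6,7,8]=2  [3,4,5,6,7,8]=1
  size 7 → [1,3,4,5,6,7,8]=1  [2,3,4,5,6,7,8]=3
  first=0(r) contributes 4
  first=2(t) contributes 1
|[w]| = 5

5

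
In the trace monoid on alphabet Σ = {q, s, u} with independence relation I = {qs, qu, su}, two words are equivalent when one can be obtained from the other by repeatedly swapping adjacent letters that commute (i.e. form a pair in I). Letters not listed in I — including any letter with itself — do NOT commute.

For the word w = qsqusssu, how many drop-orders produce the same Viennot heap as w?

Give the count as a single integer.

drop 0:q onto floor
drop 1:s onto floor
drop 2:q onto {0:q}
drop 3:u onto floor
drop 4:s onto {1:s}
drop 5:s onto {4:s}
drop 6:s onto {5:s}
drop 7:u onto {3:u}
ground layer = {0:q, 1:s, 3:u}
drop-orders for the pieces not yet dropped (sum over which currently-grounded one goes next):
  1 to go: {2} 1  {6} 1  {7} 1
  2 to go: {0,2} 1  {2,6} 2  {2,7} 2  {3,7} 1  {5,6} 1  {6,7} 2
  3 to go: {0,2,6} 3  {0,2,7} 3  {2,3,7} 3  {2,5,6} 3  {2,6,7} 6  {3,6,7} 3  {4,5,6} 1  {5,6,7} 3
  4 to go: {0,2,3,7} 6  {0,2,5,6} 6  {0,2,6,7} 12  {1,4,5,6} 1  {2,3,6,7} 12  {2,4,5,6} 4  {2,5,6,7} 12  {3,5,6,7} 6  {4,5,6,7} 4
  5 to go: {0,2,3,6,7} 30  {0,2,4,5,6} 10  {0,2,5,6,7} 30  {1,2,4,5,6} 5  {1,4,5,6,7} 5  {2,3,5,6,7} 30  {2,4,5,6,7} 20  {3,4,5,6,7} 10
  6 to go: {0,1,2,4,5,6} 15  {0,2,3,5,6,7} 90  {0,2,4,5,6,7} 60  {1,2,4,5,6,7} 30  {1,3,4,5,6,7} 15  {2,3,4,5,6,7} 60
  if 0:q drops first: 105 orders
  if 1:s drops first: 210 orders
  if 3:u drops first: 105 orders
heap linearizations: 420

420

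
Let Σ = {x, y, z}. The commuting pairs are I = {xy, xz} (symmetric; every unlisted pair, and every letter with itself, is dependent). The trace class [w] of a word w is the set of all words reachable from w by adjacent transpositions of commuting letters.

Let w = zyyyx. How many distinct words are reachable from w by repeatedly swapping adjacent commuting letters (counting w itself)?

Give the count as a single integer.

piece 0:z — minimal
piece 1:y rests on {0:z}
piece 2:y rests on {1:y}
piece 3:y rests on {2:y}
piece 4:x — minimal
minimal pieces: {0:z, 4:x}
ways to finish when only these pieces remain (= sum over removing one remaining piece with nothing left below it):
  1 left: {3}→1  {4}→1
  2 left: {2,3}→1  {3,4}→2
  3 left: {1,2,3}→1  {2,3,4}→3
  placing 0:z first → 4 extensions
  placing 4:x first → 1 extensions
total linear extensions = 5

5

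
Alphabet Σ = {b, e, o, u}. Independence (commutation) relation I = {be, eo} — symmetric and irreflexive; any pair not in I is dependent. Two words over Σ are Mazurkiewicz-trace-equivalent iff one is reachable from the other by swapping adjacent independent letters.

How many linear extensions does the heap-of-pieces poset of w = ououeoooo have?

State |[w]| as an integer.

0(o) covers ∅
1(u) covers 0:o
2(o) covers 1:u
3(u) covers 2:o
4(e) covers 3:u
5(o) covers 3:u
6(o) covers 5:o
7(o) covers 6:o
8(o) covers 7:o
floor of heap: 0:o
completions by unplaced set U, small U first (add the entries for U minus each lowest piece of U):
  |U|=1: {4}:1  {8}:1
  |U|=2: {4,8}:2  {7,8}:1
  |U|=3: {4,7,8}:3  {6,7,8}:1
  |U|=4: {4,6,7,8}:4  {5,6,7,8}:1
  |U|=5: {4,5,6,7,8}:5
  |U|=6: {3,4,5,6,7,8}:5
  |U|=7: {2,3,4,5,6,7,8}:5
  start at 0(o): 5

5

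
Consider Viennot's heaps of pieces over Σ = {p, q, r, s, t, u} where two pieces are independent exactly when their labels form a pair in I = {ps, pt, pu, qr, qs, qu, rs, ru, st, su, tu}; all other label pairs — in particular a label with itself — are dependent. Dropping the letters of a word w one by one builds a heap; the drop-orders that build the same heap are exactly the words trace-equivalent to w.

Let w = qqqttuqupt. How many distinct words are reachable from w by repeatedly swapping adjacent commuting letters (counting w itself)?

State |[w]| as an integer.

90

#0=q has no predecessor
#1=q depends on [0:q]
#2=q depends on [1:q]
#3=t depends on [2:q]
#4=t depends on [3:t]
#5=u has no predecessor
#6=q depends on [4:t]
#7=u depends on [5:u]
#8=p depends on [6:q]
#9=t depends on [6:q]
sources: [0:q, 5:u]
N(rest) = Σ N(rest − s) over sources s of rest; N(one piece) = 1:
  size 1 → [7]=1  [8]=1  [9]=1
  size 2 → [5,7]=1  [7,8]=2  [7,9]=2  [8,9]=2
  size 3 → [5,7,8]=3  [5,7,9]=3  [6,8,9]=2  [7,8,9]=6
  size 4 → [4,6,8,9]=2  [5,7,8,9]=12  [6,7,8,9]=8
  size 5 → [3,4,6,8,9]=2  [4,6,7,8,9]=10  [5,6,7,8,9]=20
  size 6 → [2,3,4,6,8,9]=2  [3,4,6,7,8,9]=12  [4,5,6,7,8,9]=30
  size 7 → [1,2,3,4,6,8,9]=2  [2,3,4,6,7,8,9]=14  [3,4,5,6,7,8,9]=42
  size 8 → [0,1,2,3,4,6,8,9]=2  [1,2,3,4,6,7,8,9]=16  [2,3,4,5,6,7,8,9]=56
  first=0(q) contributes 72
  first=5(u) contributes 18
|[w]| = 90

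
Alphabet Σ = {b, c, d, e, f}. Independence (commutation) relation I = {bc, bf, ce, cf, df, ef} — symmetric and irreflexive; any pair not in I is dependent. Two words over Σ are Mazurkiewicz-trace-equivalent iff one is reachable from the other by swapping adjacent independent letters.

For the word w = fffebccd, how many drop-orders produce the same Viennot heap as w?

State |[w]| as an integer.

piece 0:f — minimal
piece 1:f rests on {0:f}
piece 2:f rests on {1:f}
piece 3:e — minimal
piece 4:b rests on {3:e}
piece 5:c — minimal
piece 6:c rests on {5:c}
piece 7:d rests on {4:b, 6:c}
minimal pieces: {0:f, 3:e, 5:c}
ways to finish when only these pieces remain (= sum over removing one remaining piece with nothing left below it):
  1 left: {2}→1  {7}→1
  2 left: {1,2}→1  {2,7}→2  {4,7}→1  {6,7}→1
  3 left: {0,1,2}→1  {1,2,7}→3  {2,4,7}→3  {2,6,7}→3  {3,4,7}→1  {4,6,7}→2  {5,6,7}→1
  4 left: {0,1,2,7}→4  {1,2,4,7}→6  {1,2,6,7}→6  {2,3,4,7}→4  {2,4,6,7}→8  {2,5,6,7}→4  {3,4,6,7}→3  {4,5,6,7}→3
  5 left: {0,1,2,4,7}→10  {0,1,2,6,7}→10  {1,2,3,4,7}→10  {1,2,4,6,7}→20  {1,2,5,6,7}→10  {2,3,4,6,7}→15  {2,4,5,6,7}→15  {3,4,5,6,7}→6
  6 left: {0,1,2,3,4,7}→20  {0,1,2,4,6,7}→40  {0,1,2,5,6,7}→20  {1,2,3,4,6,7}→45  {1,2,4,5,6,7}→45  {2,3,4,5,6,7}→36
  placing 0:f first → 126 extensions
  placing 3:e first → 105 extensions
  placing 5:c first → 105 extensions
total linear extensions = 336

336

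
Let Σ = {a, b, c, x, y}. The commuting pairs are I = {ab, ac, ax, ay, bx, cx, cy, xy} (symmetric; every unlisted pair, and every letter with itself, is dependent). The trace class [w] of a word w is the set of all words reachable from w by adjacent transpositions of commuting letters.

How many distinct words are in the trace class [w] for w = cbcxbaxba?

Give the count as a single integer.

0(c) covers ∅
1(b) covers 0:c
2(c) covers 1:b
3(x) covers ∅
4(b) covers 2:c
5(a) covers ∅
6(x) covers 3:x
7(b) covers 4:b
8(a) covers 5:a
floor of heap: 0:c, 3:x, 5:a
completions by unplaced set U, small U first (add the entries for U minus each lowest piece of U):
  |U|=1: {6}:1  {7}:1  {8}:1
  |U|=2: {3,6}:1  {4,7}:1  {5,8}:1  {6,7}:2  {6,8}:2  {7,8}:2
  |U|=3: {2,4,7}:1  {3,6,7}:3  {3,6,8}:3  {4,6,7}:3  {4,7,8}:3  {5,6,8}:3  {5,7,8}:3  {6,7,8}:6
  |U|=4: {1,2,4,7}:1  {2,4,6,7}:4  {2,4,7,8}:4  {3,4,6,7}:6  {3,5,6,8}:6  {3,6,7,8}:12  {4,5,7,8}:6  {4,6,7,8}:12  {5,6,7,8}:12
  |U|=5: {0,1,2,4,7}:1  {1,2,4,6,7}:5  {1,2,4,7,8}:5  {2,3,4,6,7}:10  {2,4,5,7,8}:10  {2,4,6,7,8}:20  {3,4,6,7,8}:30  {3,5,6,7,8}:30  {4,5,6,7,8}:30
  |U|=6: {0,1,2,4,6,7}:6  {0,1,2,4,7,8}:6  {1,2,3,4,6,7}:15  {1,2,4,5,7,8}:15  {1,2,4,6,7,8}:30  {2,3,4,6,7,8}:60  {2,4,5,6,7,8}:60  {3,4,5,6,7,8}:90
  |U|=7: {0,1,2,3,4,6,7}:21  {0,1,2,4,5,7,8}:21  {0,1,2,4,6,7,8}:42  {1,2,3,4,6,7,8}:105  {1,2,4,5,6,7,8}:105  {2,3,4,5,6,7,8}:210
  start at 0(c): 420
  start at 3(x): 168
  start at 5(a): 168
sum over floor = 756

756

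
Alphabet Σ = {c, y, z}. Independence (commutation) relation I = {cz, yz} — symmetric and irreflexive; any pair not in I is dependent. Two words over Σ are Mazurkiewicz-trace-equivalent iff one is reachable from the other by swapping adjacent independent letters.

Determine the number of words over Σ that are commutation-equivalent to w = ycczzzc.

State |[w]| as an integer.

35

piece 0:y — minimal
piece 1:c rests on {0:y}
piece 2:c rests on {1:c}
piece 3:z — minimal
piece 4:z rests on {3:z}
piece 5:z rests on {4:z}
piece 6:c rests on {2:c}
minimal pieces: {0:y, 3:z}
ways to finish when only these pieces remain (= sum over removing one remaining piece with nothing left below it):
  1 left: {5}→1  {6}→1
  2 left: {2,6}→1  {4,5}→1  {5,6}→2
  3 left: {1,2,6}→1  {2,5,6}→3  {3,4,5}→1  {4,5,6}→3
  4 left: {0,1,2,6}→1  {1,2,5,6}→4  {2,4,5,6}→6  {3,4,5,6}→4
  5 left: {0,1,2,5,6}→5  {1,2,4,5,6}→10  {2,3,4,5,6}→10
  placing 0:y first → 20 extensions
  placing 3:z first → 15 extensions
total linear extensions = 35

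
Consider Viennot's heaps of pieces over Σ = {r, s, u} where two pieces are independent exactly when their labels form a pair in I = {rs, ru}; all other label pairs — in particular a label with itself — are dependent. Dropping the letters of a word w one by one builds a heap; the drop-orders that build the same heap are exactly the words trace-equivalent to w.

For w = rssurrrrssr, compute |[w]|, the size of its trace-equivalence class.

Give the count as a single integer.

462

drop 0:r onto floor
drop 1:s onto floor
drop 2:s onto {1:s}
drop 3:u onto {2:s}
drop 4:r onto {0:r}
drop 5:r onto {4:r}
drop 6:r onto {5:r}
drop 7:r onto {6:r}
drop 8:s onto {3:u}
drop 9:s onto {8:s}
drop 10:r onto {7:r}
ground layer = {0:r, 1:s}
drop-orders for the pieces not yet dropped (sum over which currently-grounded one goes next):
  1 to go: {9} 1  {10} 1
  2 to go: {7,10} 1  {8,9} 1  {9,10} 2
  3 to go: {3,8,9} 1  {6,7,10} 1  {7,9,10} 3  {8,9,10} 3
  4 to go: {2,3,8,9} 1  {3,8,9,10} 4  {5,6,7,10} 1  {6,7,9,10} 4  {7,8,9,10} 6
  5 to go: {1,2,3,8,9} 1  {2,3,8,9,10} 5  {3,7,8,9,10} 10  {4,5,6,7,10} 1  {5,6,7,9,10} 5  {6,7,8,9,10} 10
  6 to go: {0,4,5,6,7,10} 1  {1,2,3,8,9,10} 6  {2,3,7,8,9,10} 15  {3,6,7,8,9,10} 20  {4,5,6,7,9,10} 6  {5,6,7,8,9,10} 15
  7 to go: {0,4,5,6,7,9,10} 7  {1,2,3,7,8,9,10} 21  {2,3,6,7,8,9,10} 35  {3,5,6,7,8,9,10} 35  {4,5,6,7,8,9,10} 21
  8 to go: {0,4,5,6,7,8,9,10} 28  {1,2,3,6,7,8,9,10} 56  {2,3,5,6,7,8,9,10} 70  {3,4,5,6,7,8,9,10} 56
  9 to go: {0,3,4,5,6,7,8,9,10} 84  {1,2,3,5,6,7,8,9,10} 126  {2,3,4,5,6,7,8,9,10} 126
  if 0:r drops first: 252 orders
  if 1:s drops first: 210 orders
heap linearizations: 462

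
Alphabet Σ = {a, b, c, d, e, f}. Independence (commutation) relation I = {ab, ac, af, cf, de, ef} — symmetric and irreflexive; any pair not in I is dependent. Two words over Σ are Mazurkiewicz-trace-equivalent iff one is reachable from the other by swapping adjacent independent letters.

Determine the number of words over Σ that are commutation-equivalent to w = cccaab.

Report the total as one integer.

drop 0:c onto floor
drop 1:c onto {0:c}
drop 2:c onto {1:c}
drop 3:a onto floor
drop 4:a onto {3:a}
drop 5:b onto {2:c}
ground layer = {0:c, 3:a}
drop-orders for the pieces not yet dropped (sum over which currently-grounded one goes next):
  1 to go: {4} 1  {5} 1
  2 to go: {2,5} 1  {3,4} 1  {4,5} 2
  3 to go: {1,2,5} 1  {2,4,5} 3  {3,4,5} 3
  4 to go: {0,1,2,5} 1  {1,2,4,5} 4  {2,3,4,5} 6
  if 0:c drops first: 10 orders
  if 3:a drops first: 5 orders
heap linearizations: 15

15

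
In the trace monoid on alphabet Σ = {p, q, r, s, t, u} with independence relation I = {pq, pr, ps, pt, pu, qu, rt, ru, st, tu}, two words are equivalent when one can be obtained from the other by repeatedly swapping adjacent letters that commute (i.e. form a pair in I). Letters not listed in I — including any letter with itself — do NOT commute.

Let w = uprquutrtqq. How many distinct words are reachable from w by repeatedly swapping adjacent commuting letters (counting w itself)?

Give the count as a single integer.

3960

drop 0:u onto floor
drop 1:p onto floor
drop 2:r onto floor
drop 3:q onto {2:r}
drop 4:u onto {0:u}
drop 5:u onto {4:u}
drop 6:t onto {3:q}
drop 7:r onto {3:q}
drop 8:t onto {6:t}
drop 9:q onto {7:r, 8:t}
drop 10:q onto {9:q}
ground layer = {0:u, 1:p, 2:r}
drop-orders for the pieces not yet dropped (sum over which currently-grounded one goes next):
  1 to go: {1} 1  {5} 1  {10} 1
  2 to go: {1,5} 2  {1,10} 2  {4,5} 1  {5,10} 2  {9,10} 1
  3 to go: {0,4,5} 1  {1,4,5} 3  {1,5,10} 6  {1,9,10} 3  {4,5,10} 3  {5,9,10} 3  {7,9,10} 1  {8,9,10} 1
  4 to go: {0,1,4,5} 4  {0,4,5,10} 4  {1,4,5,10} 12  {1,5,9,10} 12  {1,7,9,10} 4  {1,8,9,10} 4  {4,5,9,10} 6  {5,7,9,10} 4  {5,8,9,10} 4  {6,8,9,10} 1  {7,8,9,10} 2
  5 to go: {0,1,4,5,10} 20  {0,4,5,9,10} 10  {1,4,5,9,10} 30  {1,5,7,9,10} 20  {1,5,8,9,10} 20  {1,6,8,9,10} 5  {1,7,8,9,10} 10  {4,5,7,9,10} 10  {4,5,8,9,10} 10  {5,6,8,9,10} 5  {5,7,8,9,10} 10  {6,7,8,9,10} 3
  6 to go: {0,1,4,5,9,10} 60  {0,4,5,7,9,10} 20  {0,4,5,8,9,10} 20  {1,4,5,7,9,10} 60  {1,4,5,8,9,10} 60  {1,5,6,8,9,10} 30  {1,5,7,8,9,10} 60  {1,6,7,8,9,10} 18  {3,6,7,8,9,10} 3  {4,5,6,8,9,10} 15  {4,5,7,8,9,10} 30  {5,6,7,8,9,10} 18
  7 to go: {0,1,4,5,7,9,10} 140  {0,1,4,5,8,9,10} 140  {0,4,5,6,8,9,10} 35  {0,4,5,7,8,9,10} 70  {1,3,6,7,8,9,10} 21  {1,4,5,6,8,9,10} 105  {1,4,5,7,8,9,10} 210  {1,5,6,7,8,9,10} 126  {2,3,6,7,8,9,10} 3  {3,5,6,7,8,9,10} 21  {4,5,6,7,8,9,10} 63
  8 to go: {0,1,4,5,6,8,9,10} 280  {0,1,4,5,7,8,9,10} 560  {0,4,5,6,7,8,9,10} 168  {1,2,3,6,7,8,9,10} 24  {1,3,5,6,7,8,9,10} 168  {1,4,5,6,7,8,9,10} 504  {2,3,5,6,7,8,9,10} 24  {3,4,5,6,7,8,9,10} 84
  9 to go: {0,1,4,5,6,7,8,9,10} 1512  {0,3,4,5,6,7,8,9,10} 252  {1,2,3,5,6,7,8,9,10} 216  {1,3,4,5,6,7,8,9,10} 756  {2,3,4,5,6,7,8,9,10} 108
  if 0:u drops first: 1080 orders
  if 1:p drops first: 360 orders
  if 2:r drops first: 2520 orders
heap linearizations: 3960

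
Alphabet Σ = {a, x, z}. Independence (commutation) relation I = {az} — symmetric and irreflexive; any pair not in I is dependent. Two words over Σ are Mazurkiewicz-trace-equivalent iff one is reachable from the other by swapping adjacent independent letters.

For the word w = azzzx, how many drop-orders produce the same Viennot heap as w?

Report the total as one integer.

4

0(a) covers ∅
1(z) covers ∅
2(z) covers 1:z
3(z) covers 2:z
4(x) covers 0:a, 3:z
floor of heap: 0:a, 1:z
completions by unplaced set U, small U first (add the entries for U minus each lowest piece of U):
  |U|=1: {4}:1
  |U|=2: {0,4}:1  {3,4}:1
  |U|=3: {0,3,4}:2  {2,3,4}:1
  start at 0(a): 1
  start at 1(z): 3
sum over floor = 4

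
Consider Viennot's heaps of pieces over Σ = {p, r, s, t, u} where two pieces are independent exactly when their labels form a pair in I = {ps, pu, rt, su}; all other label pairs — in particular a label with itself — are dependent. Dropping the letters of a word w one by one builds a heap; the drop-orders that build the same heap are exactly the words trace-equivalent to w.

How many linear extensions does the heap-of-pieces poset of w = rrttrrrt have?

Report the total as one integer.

piece 0:r — minimal
piece 1:r rests on {0:r}
piece 2:t — minimal
piece 3:t rests on {2:t}
piece 4:r rests on {1:r}
piece 5:r rests on {4:r}
piece 6:r rests on {5:r}
piece 7:t rests on {3:t}
minimal pieces: {0:r, 2:t}
ways to finish when only these pieces remain (= sum over removing one remaining piece with nothing left below it):
  1 left: {6}→1  {7}→1
  2 left: {3,7}→1  {5,6}→1  {6,7}→2
  3 left: {2,3,7}→1  {3,6,7}→3  {4,5,6}→1  {5,6,7}→3
  4 left: {1,4,5,6}→1  {2,3,6,7}→4  {3,5,6,7}→6  {4,5,6,7}→4
  5 left: {0,1,4,5,6}→1  {1,4,5,6,7}→5  {2,3,5,6,7}→10  {3,4,5,6,7}→10
  6 left: {0,1,4,5,6,7}→6  {1,3,4,5,6,7}→15  {2,3,4,5,6,7}→20
  placing 0:r first → 35 extensions
  placing 2:t first → 21 extensions
total linear extensions = 56

56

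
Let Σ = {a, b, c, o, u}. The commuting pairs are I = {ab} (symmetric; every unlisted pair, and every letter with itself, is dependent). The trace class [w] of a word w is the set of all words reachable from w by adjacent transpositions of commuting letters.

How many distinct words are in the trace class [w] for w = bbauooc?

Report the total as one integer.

drop 0:b onto floor
drop 1:b onto {0:b}
drop 2:a onto floor
drop 3:u onto {1:b, 2:a}
drop 4:o onto {3:u}
drop 5:o onto {4:o}
drop 6:c onto {5:o}
ground layer = {0:b, 2:a}
drop-orders for the pieces not yet dropped (sum over which currently-grounded one goes next):
  1 to go: {6} 1
  2 to go: {5,6} 1
  3 to go: {4,5,6} 1
  4 to go: {3,4,5,6} 1
  5 to go: {1,3,4,5,6} 1  {2,3,4,5,6} 1
  if 0:b drops first: 2 orders
  if 2:a drops first: 1 orders
heap linearizations: 3

3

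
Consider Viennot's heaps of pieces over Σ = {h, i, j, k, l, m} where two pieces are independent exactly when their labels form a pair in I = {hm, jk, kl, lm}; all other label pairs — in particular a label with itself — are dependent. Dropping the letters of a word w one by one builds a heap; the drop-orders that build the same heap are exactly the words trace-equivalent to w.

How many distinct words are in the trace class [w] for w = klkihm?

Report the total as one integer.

drop 0:k onto floor
drop 1:l onto floor
drop 2:k onto {0:k}
drop 3:i onto {1:l, 2:k}
drop 4:h onto {3:i}
drop 5:m onto {3:i}
ground layer = {0:k, 1:l}
drop-orders for the pieces not yet dropped (sum over which currently-grounded one goes next):
  1 to go: {4} 1  {5} 1
  2 to go: {4,5} 2
  3 to go: {3,4,5} 2
  4 to go: {1,3,4,5} 2  {2,3,4,5} 2
  if 0:k drops first: 4 orders
  if 1:l drops first: 2 orders
heap linearizations: 6

6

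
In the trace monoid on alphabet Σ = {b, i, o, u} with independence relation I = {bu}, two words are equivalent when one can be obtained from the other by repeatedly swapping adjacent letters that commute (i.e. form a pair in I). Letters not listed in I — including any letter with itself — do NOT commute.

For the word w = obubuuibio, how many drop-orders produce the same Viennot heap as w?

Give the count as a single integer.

drop 0:o onto floor
drop 1:b onto {0:o}
drop 2:u onto {0:o}
drop 3:b onto {1:b}
drop 4:u onto {2:u}
drop 5:u onto {4:u}
drop 6:i onto {3:b, 5:u}
drop 7:b onto {6:i}
drop 8:i onto {7:b}
drop 9:o onto {8:i}
ground layer = {0:o}
drop-orders for the pieces not yet dropped (sum over which currently-grounded one goes next):
  1 to go: {9} 1
  2 to go: {8,9} 1
  3 to go: {7,8,9} 1
  4 to go: {6,7,8,9} 1
  5 to go: {3,6,7,8,9} 1  {5,6,7,8,9} 1
  6 to go: {1,3,6,7,8,9} 1  {3,5,6,7,8,9} 2  {4,5,6,7,8,9} 1
  7 to go: {1,3,5,6,7,8,9} 3  {2,4,5,6,7,8,9} 1  {3,4,5,6,7,8,9} 3
  8 to go: {1,3,4,5,6,7,8,9} 6  {2,3,4,5,6,7,8,9} 4
  if 0:o drops first: 10 orders

10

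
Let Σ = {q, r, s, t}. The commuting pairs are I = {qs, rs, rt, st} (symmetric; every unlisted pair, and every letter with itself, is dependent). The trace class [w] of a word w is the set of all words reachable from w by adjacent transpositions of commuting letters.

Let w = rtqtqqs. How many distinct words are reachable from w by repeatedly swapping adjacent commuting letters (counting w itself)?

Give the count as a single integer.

14

drop 0:r onto floor
drop 1:t onto floor
drop 2:q onto {0:r, 1:t}
drop 3:t onto {2:q}
drop 4:q onto {3:t}
drop 5:q onto {4:q}
drop 6:s onto floor
ground layer = {0:r, 1:t, 6:s}
drop-orders for the pieces not yet dropped (sum over which currently-grounded one goes next):
  1 to go: {5} 1  {6} 1
  2 to go: {4,5} 1  {5,6} 2
  3 to go: {3,4,5} 1  {4,5,6} 3
  4 to go: {2,3,4,5} 1  {3,4,5,6} 4
  5 to go: {0,2,3,4,5} 1  {1,2,3,4,5} 1  {2,3,4,5,6} 5
  if 0:r drops first: 6 orders
  if 1:t drops first: 6 orders
  if 6:s drops first: 2 orders
heap linearizations: 14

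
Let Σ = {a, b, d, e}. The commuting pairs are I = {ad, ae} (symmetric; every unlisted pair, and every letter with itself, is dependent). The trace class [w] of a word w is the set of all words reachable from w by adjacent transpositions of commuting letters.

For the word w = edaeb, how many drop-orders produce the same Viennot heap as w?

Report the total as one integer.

piece 0:e — minimal
piece 1:d rests on {0:e}
piece 2:a — minimal
piece 3:e rests on {1:d}
piece 4:b rests on {2:a, 3:e}
minimal pieces: {0:e, 2:a}
ways to finish when only these pieces remain (= sum over removing one remaining piece with nothing left below it):
  1 left: {4}→1
  2 left: {2,4}→1  {3,4}→1
  3 left: {1,3,4}→1  {2,3,4}→2
  placing 0:e first → 3 extensions
  placing 2:a first → 1 extensions
total linear extensions = 4

4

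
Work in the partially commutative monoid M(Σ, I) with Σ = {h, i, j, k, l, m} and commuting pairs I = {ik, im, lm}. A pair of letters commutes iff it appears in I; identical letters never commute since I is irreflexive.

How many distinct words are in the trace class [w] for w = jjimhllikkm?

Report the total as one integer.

drop 0:j onto floor
drop 1:j onto {0:j}
drop 2:i onto {1:j}
drop 3:m onto {1:j}
drop 4:h onto {2:i, 3:m}
drop 5:l onto {4:h}
drop 6:l onto {5:l}
drop 7:i onto {6:l}
drop 8:k onto {6:l}
drop 9:k onto {8:k}
drop 10:m onto {9:k}
ground layer = {0:j}
drop-orders for the pieces not yet dropped (sum over which currently-grounded one goes next):
  1 to go: {7} 1  {10} 1
  2 to go: {7,10} 2  {9,10} 1
  3 to go: {7,9,10} 3  {8,9,10} 1
  4 to go: {7,8,9,10} 4
  5 to go: {6,7,8,9,10} 4
  6 to go: {5,6,7,8,9,10} 4
  7 to go: {4,5,6,7,8,9,10} 4
  8 to go: {2,4,5,6,7,8,9,10} 4  {3,4,5,6,7,8,9,10} 4
  9 to go: {2,3,4,5,6,7,8,9,10} 8
  if 0:j drops first: 8 orders

8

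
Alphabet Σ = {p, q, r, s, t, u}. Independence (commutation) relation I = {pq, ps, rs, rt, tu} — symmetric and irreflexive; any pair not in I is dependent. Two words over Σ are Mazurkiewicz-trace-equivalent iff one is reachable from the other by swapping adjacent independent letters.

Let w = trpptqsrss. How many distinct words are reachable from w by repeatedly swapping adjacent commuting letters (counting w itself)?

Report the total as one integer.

8

drop 0:t onto floor
drop 1:r onto floor
drop 2:p onto {0:t, 1:r}
drop 3:p onto {2:p}
drop 4:t onto {3:p}
drop 5:q onto {4:t}
drop 6:s onto {5:q}
drop 7:r onto {5:q}
drop 8:s onto {6:s}
drop 9:s onto {8:s}
ground layer = {0:t, 1:r}
drop-orders for the pieces not yet dropped (sum over which currently-grounded one goes next):
  1 to go: {7} 1  {9} 1
  2 to go: {7,9} 2  {8,9} 1
  3 to go: {6,8,9} 1  {7,8,9} 3
  4 to go: {6,7,8,9} 4
  5 to go: {5,6,7,8,9} 4
  6 to go: {4,5,6,7,8,9} 4
  7 to go: {3,4,5,6,7,8,9} 4
  8 to go: {2,3,4,5,6,7,8,9} 4
  if 0:t drops first: 4 orders
  if 1:r drops first: 4 orders
heap linearizations: 8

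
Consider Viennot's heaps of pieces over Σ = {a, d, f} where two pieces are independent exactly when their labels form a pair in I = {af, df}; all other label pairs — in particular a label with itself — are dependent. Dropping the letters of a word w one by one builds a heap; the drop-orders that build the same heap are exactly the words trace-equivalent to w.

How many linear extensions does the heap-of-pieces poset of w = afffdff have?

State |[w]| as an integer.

drop 0:a onto floor
drop 1:f onto floor
drop 2:f onto {1:f}
drop 3:f onto {2:f}
drop 4:d onto {0:a}
drop 5:f onto {3:f}
drop 6:f onto {5:f}
ground layer = {0:a, 1:f}
drop-orders for the pieces not yet dropped (sum over which currently-grounded one goes next):
  1 to go: {4} 1  {6} 1
  2 to go: {0,4} 1  {4,6} 2  {5,6} 1
  3 to go: {0,4,6} 3  {3,5,6} 1  {4,5,6} 3
  4 to go: {0,4,5,6} 6  {2,3,5,6} 1  {3,4,5,6} 4
  5 to go: {0,3,4,5,6} 10  {1,2,3,5,6} 1  {2,3,4,5,6} 5
  if 0:a drops first: 6 orders
  if 1:f drops first: 15 orders
heap linearizations: 21

21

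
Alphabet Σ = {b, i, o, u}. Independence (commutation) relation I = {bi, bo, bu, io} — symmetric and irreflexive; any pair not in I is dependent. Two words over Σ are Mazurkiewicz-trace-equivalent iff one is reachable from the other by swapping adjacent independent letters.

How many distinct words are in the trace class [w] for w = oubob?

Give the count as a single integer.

drop 0:o onto floor
drop 1:u onto {0:o}
drop 2:b onto floor
drop 3:o onto {1:u}
drop 4:b onto {2:b}
ground layer = {0:o, 2:b}
drop-orders for the pieces not yet dropped (sum over which currently-grounded one goes next):
  1 to go: {3} 1  {4} 1
  2 to go: {1,3} 1  {2,4} 1  {3,4} 2
  3 to go: {0,1,3} 1  {1,3,4} 3  {2,3,4} 3
  if 0:o drops first: 6 orders
  if 2:b drops first: 4 orders
heap linearizations: 10

10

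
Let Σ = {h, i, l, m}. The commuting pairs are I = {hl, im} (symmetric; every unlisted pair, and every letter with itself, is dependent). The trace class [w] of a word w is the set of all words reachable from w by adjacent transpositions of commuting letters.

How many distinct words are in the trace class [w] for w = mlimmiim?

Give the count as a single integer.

20

#0=m has no predecessor
#1=l depends on [0:m]
#2=i depends on [1:l]
#3=m depends on [1:l]
#4=m depends on [3:m]
#5=i depends on [2:i]
#6=i depends on [5:i]
#7=m depends on [4:m]
sources: [0:m]
N(rest) = Σ N(rest − s) over sources s of rest; N(one piece) = 1:
  size 1 → [6]=1  [7]=1
  size 2 → [4,7]=1  [5,6]=1  [6,7]=2
  size 3 → [2,5,6]=1  [3,4,7]=1  [4,6,7]=3  [5,6,7]=3
  size 4 → [2,5,6,7]=4  [3,4,6,7]=4  [4,5,6,7]=6
  size 5 → [2,4,5,6,7]=10  [3,4,5,6,7]=10
  size 6 → [2,3,4,5,6,7]=20
  first=0(m) contributes 20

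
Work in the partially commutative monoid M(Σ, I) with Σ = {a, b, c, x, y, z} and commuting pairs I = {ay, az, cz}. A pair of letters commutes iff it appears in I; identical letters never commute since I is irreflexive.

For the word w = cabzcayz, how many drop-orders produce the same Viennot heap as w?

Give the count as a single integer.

0(c) covers ∅
1(a) covers 0:c
2(b) covers 1:a
3(z) covers 2:b
4(c) covers 2:b
5(a) covers 4:c
6(y) covers 3:z, 4:c
7(z) covers 6:y
floor of heap: 0:c
completions by unplaced set U, small U first (add the entries for U minus each lowest piece of U):
  |U|=1: {5}:1  {7}:1
  |U|=2: {5,7}:2  {6,7}:1
  |U|=3: {3,6,7}:1  {5,6,7}:3
  |U|=4: {3,5,6,7}:4  {4,5,6,7}:3
  |U|=5: {3,4,5,6,7}:7
  |U|=6: {2,3,4,5,6,7}:7
  start at 0(c): 7

7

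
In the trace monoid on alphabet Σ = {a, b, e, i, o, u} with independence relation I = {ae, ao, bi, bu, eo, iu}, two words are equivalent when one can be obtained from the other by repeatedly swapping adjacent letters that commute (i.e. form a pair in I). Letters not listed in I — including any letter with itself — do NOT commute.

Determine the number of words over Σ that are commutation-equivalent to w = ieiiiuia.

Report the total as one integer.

drop 0:i onto floor
drop 1:e onto {0:i}
drop 2:i onto {1:e}
drop 3:i onto {2:i}
drop 4:i onto {3:i}
drop 5:u onto {1:e}
drop 6:i onto {4:i}
drop 7:a onto {5:u, 6:i}
ground layer = {0:i}
drop-orders for the pieces not yet dropped (sum over which currently-grounded one goes next):
  1 to go: {7} 1
  2 to go: {5,7} 1  {6,7} 1
  3 to go: {4,6,7} 1  {5,6,7} 2
  4 to go: {3,4,6,7} 1  {4,5,6,7} 3
  5 to go: {2,3,4,6,7} 1  {3,4,5,6,7} 4
  6 to go: {2,3,4,5,6,7} 5
  if 0:i drops first: 5 orders

5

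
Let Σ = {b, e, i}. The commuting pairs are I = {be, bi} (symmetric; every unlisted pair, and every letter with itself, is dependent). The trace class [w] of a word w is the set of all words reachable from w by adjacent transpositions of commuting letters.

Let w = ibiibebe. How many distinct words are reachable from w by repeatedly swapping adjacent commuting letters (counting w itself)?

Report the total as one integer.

drop 0:i onto floor
drop 1:b onto floor
drop 2:i onto {0:i}
drop 3:i onto {2:i}
drop 4:b onto {1:b}
drop 5:e onto {3:i}
drop 6:b onto {4:b}
drop 7:e onto {5:e}
ground layer = {0:i, 1:b}
drop-orders for the pieces not yet dropped (sum over which currently-grounded one goes next):
  1 to go: {6} 1  {7} 1
  2 to go: {4,6} 1  {5,7} 1  {6,7} 2
  3 to go: {1,4,6} 1  {3,5,7} 1  {4,6,7} 3  {5,6,7} 3
  4 to go: {1,4,6,7} 4  {2,3,5,7} 1  {3,5,6,7} 4  {4,5,6,7} 6
  5 to go: {0,2,3,5,7} 1  {1,4,5,6,7} 10  {2,3,5,6,7} 5  {3,4,5,6,7} 10
  6 to go: {0,2,3,5,6,7} 6  {1,3,4,5,6,7} 20  {2,3,4,5,6,7} 15
  if 0:i drops first: 35 orders
  if 1:b drops first: 21 orders
heap linearizations: 56

56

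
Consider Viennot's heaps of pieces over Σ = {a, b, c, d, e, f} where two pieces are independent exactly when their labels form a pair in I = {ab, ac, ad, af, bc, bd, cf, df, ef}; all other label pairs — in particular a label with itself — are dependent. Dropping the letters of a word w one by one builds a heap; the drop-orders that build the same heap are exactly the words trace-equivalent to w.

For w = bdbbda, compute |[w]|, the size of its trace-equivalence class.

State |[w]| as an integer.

60

piece 0:b — minimal
piece 1:d — minimal
piece 2:b rests on {0:b}
piece 3:b rests on {2:b}
piece 4:d rests on {1:d}
piece 5:a — minimal
minimal pieces: {0:b, 1:d, 5:a}
ways to finish when only these pieces remain (= sum over removing one remaining piece with nothing left below it):
  1 left: {3}→1  {4}→1  {5}→1
  2 left: {1,4}→1  {2,3}→1  {3,4}→2  {3,5}→2  {4,5}→2
  3 left: {0,2,3}→1  {1,3,4}→3  {1,4,5}→3  {2,3,4}→3  {2,3,5}→3  {3,4,5}→6
  4 left: {0,2,3,4}→4  {0,2,3,5}→4  {1,2,3,4}→6  {1,3,4,5}→12  {2,3,4,5}→12
  placing 0:b first → 30 extensions
  placing 1:d first → 20 extensions
  placing 5:a first → 10 extensions
total linear extensions = 60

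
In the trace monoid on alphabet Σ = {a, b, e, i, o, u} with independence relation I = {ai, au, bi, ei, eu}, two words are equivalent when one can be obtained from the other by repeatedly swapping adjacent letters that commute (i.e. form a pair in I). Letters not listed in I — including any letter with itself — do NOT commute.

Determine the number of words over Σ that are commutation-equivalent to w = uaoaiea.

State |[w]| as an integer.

8

drop 0:u onto floor
drop 1:a onto floor
drop 2:o onto {0:u, 1:a}
drop 3:a onto {2:o}
drop 4:i onto {2:o}
drop 5:e onto {3:a}
drop 6:a onto {5:e}
ground layer = {0:u, 1:a}
drop-orders for the pieces not yet dropped (sum over which currently-grounded one goes next):
  1 to go: {4} 1  {6} 1
  2 to go: {4,6} 2  {5,6} 1
  3 to go: {3,5,6} 1  {4,5,6} 3
  4 to go: {3,4,5,6} 4
  5 to go: {2,3,4,5,6} 4
  if 0:u drops first: 4 orders
  if 1:a drops first: 4 orders
heap linearizations: 8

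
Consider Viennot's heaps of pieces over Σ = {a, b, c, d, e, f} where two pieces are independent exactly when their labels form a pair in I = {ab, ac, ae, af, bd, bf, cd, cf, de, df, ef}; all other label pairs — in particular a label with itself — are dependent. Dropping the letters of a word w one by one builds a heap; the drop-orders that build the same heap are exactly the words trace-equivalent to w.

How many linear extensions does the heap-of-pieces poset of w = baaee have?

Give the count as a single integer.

10

0(b) covers ∅
1(a) covers ∅
2(a) covers 1:a
3(e) covers 0:b
4(e) covers 3:e
floor of heap: 0:b, 1:a
completions by unplaced set U, small U first (add the entries for U minus each lowest piece of U):
  |U|=1: {2}:1  {4}:1
  |U|=2: {1,2}:1  {2,4}:2  {3,4}:1
  |U|=3: {0,3,4}:1  {1,2,4}:3  {2,3,4}:3
  start at 0(b): 6
  start at 1(a): 4
sum over floor = 10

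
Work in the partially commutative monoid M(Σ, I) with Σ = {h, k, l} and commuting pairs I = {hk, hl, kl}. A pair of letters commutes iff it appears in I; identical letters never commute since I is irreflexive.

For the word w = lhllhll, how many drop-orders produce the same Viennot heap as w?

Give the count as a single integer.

21

piece 0:l — minimal
piece 1:h — minimal
piece 2:l rests on {0:l}
piece 3:l rests on {2:l}
piece 4:h rests on {1:h}
piece 5:l rests on {3:l}
piece 6:l rests on {5:l}
minimal pieces: {0:l, 1:h}
ways to finish when only these pieces remain (= sum over removing one remaining piece with nothing left below it):
  1 left: {4}→1  {6}→1
  2 left: {1,4}→1  {4,6}→2  {5,6}→1
  3 left: {1,4,6}→3  {3,5,6}→1  {4,5,6}→3
  4 left: {1,4,5,6}→6  {2,3,5,6}→1  {3,4,5,6}→4
  5 left: {0,2,3,5,6}→1  {1,3,4,5,6}→10  {2,3,4,5,6}→5
  placing 0:l first → 15 extensions
  placing 1:h first → 6 extensions
total linear extensions = 21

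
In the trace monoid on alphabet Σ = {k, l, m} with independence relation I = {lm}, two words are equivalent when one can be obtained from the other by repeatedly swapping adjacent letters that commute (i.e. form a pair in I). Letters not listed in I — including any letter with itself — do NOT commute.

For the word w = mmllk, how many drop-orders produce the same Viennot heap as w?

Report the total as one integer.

6

drop 0:m onto floor
drop 1:m onto {0:m}
drop 2:l onto floor
drop 3:l onto {2:l}
drop 4:k onto {1:m, 3:l}
ground layer = {0:m, 2:l}
drop-orders for the pieces not yet dropped (sum over which currently-grounded one goes next):
  1 to go: {4} 1
  2 to go: {1,4} 1  {3,4} 1
  3 to go: {0,1,4} 1  {1,3,4} 2  {2,3,4} 1
  if 0:m drops first: 3 orders
  if 2:l drops first: 3 orders
heap linearizations: 6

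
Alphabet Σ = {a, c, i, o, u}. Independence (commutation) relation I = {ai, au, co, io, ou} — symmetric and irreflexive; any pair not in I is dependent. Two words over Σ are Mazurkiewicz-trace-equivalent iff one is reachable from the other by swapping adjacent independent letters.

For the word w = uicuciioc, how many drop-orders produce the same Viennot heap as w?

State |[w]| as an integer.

9

piece 0:u — minimal
piece 1:i rests on {0:u}
piece 2:c rests on {1:i}
piece 3:u rests on {2:c}
piece 4:c rests on {3:u}
piece 5:i rests on {4:c}
piece 6:i rests on {5:i}
piece 7:o — minimal
piece 8:c rests on {6:i}
minimal pieces: {0:u, 7:o}
ways to finish when only these pieces remain (= sum over removing one remaining piece with nothing left below it):
  1 left: {7}→1  {8}→1
  2 left: {6,8}→1  {7,8}→2
  3 left: {5,6,8}→1  {6,7,8}→3
  4 left: {4,5,6,8}→1  {5,6,7,8}→4
  5 left: {3,4,5,6,8}→1  {4,5,6,7,8}→5
  6 left: {2,3,4,5,6,8}→1  {3,4,5,6,7,8}→6
  7 left: {1,2,3,4,5,6,8}→1  {2,3,4,5,6,7,8}→7
  placing 0:u first → 8 extensions
  placing 7:o first → 1 extensions
total linear extensions = 9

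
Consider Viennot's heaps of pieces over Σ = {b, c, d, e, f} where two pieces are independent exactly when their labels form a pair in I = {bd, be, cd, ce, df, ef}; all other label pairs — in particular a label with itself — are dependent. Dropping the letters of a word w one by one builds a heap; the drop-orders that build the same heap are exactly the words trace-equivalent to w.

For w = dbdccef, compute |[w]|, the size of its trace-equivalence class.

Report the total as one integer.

0(d) covers ∅
1(b) covers ∅
2(d) covers 0:d
3(c) covers 1:b
4(c) covers 3:c
5(e) covers 2:d
6(f) covers 4:c
floor of heap: 0:d, 1:b
completions by unplaced set U, small U first (add the entries for U minus each lowest piece of U):
  |U|=1: {5}:1  {6}:1
  |U|=2: {2,5}:1  {4,6}:1  {5,6}:2
  |U|=3: {0,2,5}:1  {2,5,6}:3  {3,4,6}:1  {4,5,6}:3
  |U|=4: {0,2,5,6}:4  {1,3,4,6}:1  {2,4,5,6}:6  {3,4,5,6}:4
  |U|=5: {0,2,4,5,6}:10  {1,3,4,5,6}:5  {2,3,4,5,6}:10
  start at 0(d): 15
  start at 1(b): 20
sum over floor = 35

35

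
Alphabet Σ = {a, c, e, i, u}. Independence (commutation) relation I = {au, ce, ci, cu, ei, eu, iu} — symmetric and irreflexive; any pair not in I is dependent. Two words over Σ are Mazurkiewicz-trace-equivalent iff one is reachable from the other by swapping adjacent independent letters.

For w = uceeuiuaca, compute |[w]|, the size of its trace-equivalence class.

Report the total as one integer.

1440

#0=u has no predecessor
#1=c has no predecessor
#2=e has no predecessor
#3=e depends on [2:e]
#4=u depends on [0:u]
#5=i has no predecessor
#6=u depends on [4:u]
#7=a depends on [1:c, 3:e, 5:i]
#8=c depends on [7:a]
#9=a depends on [8:c]
sources: [0:u, 1:c, 2:e, 5:i]
N(rest) = Σ N(rest − s) over sources s of rest; N(one piece) = 1:
  size 1 → [6]=1  [9]=1
  size 2 → [4,6]=1  [6,9]=2  [8,9]=1
  size 3 → [0,4,6]=1  [4,6,9]=3  [6,8,9]=3  [7,8,9]=1
  size 4 → [0,4,6,9]=4  [1,7,8,9]=1  [3,7,8,9]=1  [4,6,8,9]=6  [5,7,8,9]=1  [6,7,8,9]=4
  size 5 → [0,4,6,8,9]=10  [1,3,7,8,9]=2  [1,5,7,8,9]=2  [1,6,7,8,9]=5  [2,3,7,8,9]=1  [3,5,7,8,9]=2  [3,6,7,8,9]=5  [4,6,7,8,9]=10  [5,6,7,8,9]=5
  size 6 → [0,4,6,7,8,9]=20  [1,2,3,7,8,9]=3  [1,3,5,7,8,9]=6  [1,3,6,7,8,9]=12  [1,4,6,7,8,9]=15  [1,5,6,7,8,9]=12  [2,3,5,7,8,9]=3  [2,3,6,7,8,9]=6  [3,4,6,7,8,9]=15  [3,5,6,7,8,9]=12  [4,5,6,7,8,9]=15
  size 7 → [0,1,4,6,7,8,9]=35  [0,3,4,6,7,8,9]=35  [0,4,5,6,7,8,9]=35  [1,2,3,5,7,8,9]=12  [1,2,3,6,7,8,9]=21  [1,3,4,6,7,8,9]=42  [1,3,5,6,7,8,9]=42  [1,4,5,6,7,8,9]=42  [2,3,4,6,7,8,9]=21  [2,3,5,6,7,8,9]=21  [3,4,5,6,7,8,9]=42
  size 8 → [0,1,3,4,6,7,8,9]=112  [0,1,4,5,6,7,8,9]=112  [0,2,3,4,6,7,8,9]=56  [0,3,4,5,6,7,8,9]=112  [1,2,3,4,6,7,8,9]=84  [1,2,3,5,6,7,8,9]=96  [1,3,4,5,6,7,8,9]=168  [2,3,4,5,6,7,8,9]=84
  first=0(u) contributes 432
  first=1(c) contributes 252
  first=2(e) contributes 504
  first=5(i) contributes 252
|[w]| = 1440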